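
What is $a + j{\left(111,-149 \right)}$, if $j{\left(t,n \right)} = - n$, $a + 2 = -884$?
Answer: $-737$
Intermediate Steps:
$a = -886$ ($a = -2 - 884 = -886$)
$a + j{\left(111,-149 \right)} = -886 - -149 = -886 + 149 = -737$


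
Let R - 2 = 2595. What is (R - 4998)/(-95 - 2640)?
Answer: 2401/2735 ≈ 0.87788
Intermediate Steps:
R = 2597 (R = 2 + 2595 = 2597)
(R - 4998)/(-95 - 2640) = (2597 - 4998)/(-95 - 2640) = -2401/(-2735) = -2401*(-1/2735) = 2401/2735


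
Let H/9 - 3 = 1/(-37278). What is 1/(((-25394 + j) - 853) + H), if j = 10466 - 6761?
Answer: -4142/93257131 ≈ -4.4415e-5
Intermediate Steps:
H = 111833/4142 (H = 27 + 9/(-37278) = 27 + 9*(-1/37278) = 27 - 1/4142 = 111833/4142 ≈ 27.000)
j = 3705
1/(((-25394 + j) - 853) + H) = 1/(((-25394 + 3705) - 853) + 111833/4142) = 1/((-21689 - 853) + 111833/4142) = 1/(-22542 + 111833/4142) = 1/(-93257131/4142) = -4142/93257131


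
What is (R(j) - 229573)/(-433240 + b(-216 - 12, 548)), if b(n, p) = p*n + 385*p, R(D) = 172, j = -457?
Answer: 229401/347204 ≈ 0.66071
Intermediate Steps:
b(n, p) = 385*p + n*p (b(n, p) = n*p + 385*p = 385*p + n*p)
(R(j) - 229573)/(-433240 + b(-216 - 12, 548)) = (172 - 229573)/(-433240 + 548*(385 + (-216 - 12))) = -229401/(-433240 + 548*(385 - 228)) = -229401/(-433240 + 548*157) = -229401/(-433240 + 86036) = -229401/(-347204) = -229401*(-1/347204) = 229401/347204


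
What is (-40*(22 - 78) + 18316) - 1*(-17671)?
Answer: 38227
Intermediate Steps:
(-40*(22 - 78) + 18316) - 1*(-17671) = (-40*(-56) + 18316) + 17671 = (2240 + 18316) + 17671 = 20556 + 17671 = 38227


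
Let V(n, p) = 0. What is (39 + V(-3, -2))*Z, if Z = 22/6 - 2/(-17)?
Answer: 2509/17 ≈ 147.59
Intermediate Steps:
Z = 193/51 (Z = 22*(⅙) - 2*(-1/17) = 11/3 + 2/17 = 193/51 ≈ 3.7843)
(39 + V(-3, -2))*Z = (39 + 0)*(193/51) = 39*(193/51) = 2509/17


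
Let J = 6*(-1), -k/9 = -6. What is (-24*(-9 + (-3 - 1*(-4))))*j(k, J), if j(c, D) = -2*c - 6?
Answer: -21888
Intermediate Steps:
k = 54 (k = -9*(-6) = 54)
J = -6
j(c, D) = -6 - 2*c
(-24*(-9 + (-3 - 1*(-4))))*j(k, J) = (-24*(-9 + (-3 - 1*(-4))))*(-6 - 2*54) = (-24*(-9 + (-3 + 4)))*(-6 - 108) = -24*(-9 + 1)*(-114) = -24*(-8)*(-114) = 192*(-114) = -21888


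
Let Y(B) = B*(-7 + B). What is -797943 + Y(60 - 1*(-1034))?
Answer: 391235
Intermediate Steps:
-797943 + Y(60 - 1*(-1034)) = -797943 + (60 - 1*(-1034))*(-7 + (60 - 1*(-1034))) = -797943 + (60 + 1034)*(-7 + (60 + 1034)) = -797943 + 1094*(-7 + 1094) = -797943 + 1094*1087 = -797943 + 1189178 = 391235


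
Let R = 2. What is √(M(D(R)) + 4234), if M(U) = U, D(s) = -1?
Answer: √4233 ≈ 65.062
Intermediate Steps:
√(M(D(R)) + 4234) = √(-1 + 4234) = √4233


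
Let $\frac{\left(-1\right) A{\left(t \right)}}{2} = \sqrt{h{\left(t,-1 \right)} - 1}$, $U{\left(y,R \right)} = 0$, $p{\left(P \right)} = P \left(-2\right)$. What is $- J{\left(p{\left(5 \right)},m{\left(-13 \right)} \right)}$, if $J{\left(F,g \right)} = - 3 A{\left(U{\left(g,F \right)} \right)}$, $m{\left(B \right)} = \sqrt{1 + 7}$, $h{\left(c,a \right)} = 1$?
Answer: $0$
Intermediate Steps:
$p{\left(P \right)} = - 2 P$
$A{\left(t \right)} = 0$ ($A{\left(t \right)} = - 2 \sqrt{1 - 1} = - 2 \sqrt{0} = \left(-2\right) 0 = 0$)
$m{\left(B \right)} = 2 \sqrt{2}$ ($m{\left(B \right)} = \sqrt{8} = 2 \sqrt{2}$)
$J{\left(F,g \right)} = 0$ ($J{\left(F,g \right)} = \left(-3\right) 0 = 0$)
$- J{\left(p{\left(5 \right)},m{\left(-13 \right)} \right)} = \left(-1\right) 0 = 0$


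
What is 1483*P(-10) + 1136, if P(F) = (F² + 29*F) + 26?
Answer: -242076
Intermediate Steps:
P(F) = 26 + F² + 29*F
1483*P(-10) + 1136 = 1483*(26 + (-10)² + 29*(-10)) + 1136 = 1483*(26 + 100 - 290) + 1136 = 1483*(-164) + 1136 = -243212 + 1136 = -242076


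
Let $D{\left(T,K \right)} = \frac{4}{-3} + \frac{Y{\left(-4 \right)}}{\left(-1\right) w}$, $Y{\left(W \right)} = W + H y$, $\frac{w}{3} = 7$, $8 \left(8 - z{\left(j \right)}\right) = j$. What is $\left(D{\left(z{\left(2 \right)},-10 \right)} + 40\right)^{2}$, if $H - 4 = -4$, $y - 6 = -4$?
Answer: $\frac{73984}{49} \approx 1509.9$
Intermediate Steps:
$y = 2$ ($y = 6 - 4 = 2$)
$z{\left(j \right)} = 8 - \frac{j}{8}$
$H = 0$ ($H = 4 - 4 = 0$)
$w = 21$ ($w = 3 \cdot 7 = 21$)
$Y{\left(W \right)} = W$ ($Y{\left(W \right)} = W + 0 \cdot 2 = W + 0 = W$)
$D{\left(T,K \right)} = - \frac{8}{7}$ ($D{\left(T,K \right)} = \frac{4}{-3} - \frac{4}{\left(-1\right) 21} = 4 \left(- \frac{1}{3}\right) - \frac{4}{-21} = - \frac{4}{3} - - \frac{4}{21} = - \frac{4}{3} + \frac{4}{21} = - \frac{8}{7}$)
$\left(D{\left(z{\left(2 \right)},-10 \right)} + 40\right)^{2} = \left(- \frac{8}{7} + 40\right)^{2} = \left(\frac{272}{7}\right)^{2} = \frac{73984}{49}$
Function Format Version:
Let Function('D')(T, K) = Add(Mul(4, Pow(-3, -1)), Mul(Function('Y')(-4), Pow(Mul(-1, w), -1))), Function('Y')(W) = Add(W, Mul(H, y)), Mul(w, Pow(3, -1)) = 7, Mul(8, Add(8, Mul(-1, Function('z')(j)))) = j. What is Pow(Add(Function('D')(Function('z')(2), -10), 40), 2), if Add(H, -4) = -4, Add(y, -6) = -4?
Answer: Rational(73984, 49) ≈ 1509.9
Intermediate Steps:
y = 2 (y = Add(6, -4) = 2)
Function('z')(j) = Add(8, Mul(Rational(-1, 8), j))
H = 0 (H = Add(4, -4) = 0)
w = 21 (w = Mul(3, 7) = 21)
Function('Y')(W) = W (Function('Y')(W) = Add(W, Mul(0, 2)) = Add(W, 0) = W)
Function('D')(T, K) = Rational(-8, 7) (Function('D')(T, K) = Add(Mul(4, Pow(-3, -1)), Mul(-4, Pow(Mul(-1, 21), -1))) = Add(Mul(4, Rational(-1, 3)), Mul(-4, Pow(-21, -1))) = Add(Rational(-4, 3), Mul(-4, Rational(-1, 21))) = Add(Rational(-4, 3), Rational(4, 21)) = Rational(-8, 7))
Pow(Add(Function('D')(Function('z')(2), -10), 40), 2) = Pow(Add(Rational(-8, 7), 40), 2) = Pow(Rational(272, 7), 2) = Rational(73984, 49)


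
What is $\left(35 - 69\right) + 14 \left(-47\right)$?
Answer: $-692$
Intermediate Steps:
$\left(35 - 69\right) + 14 \left(-47\right) = -34 - 658 = -692$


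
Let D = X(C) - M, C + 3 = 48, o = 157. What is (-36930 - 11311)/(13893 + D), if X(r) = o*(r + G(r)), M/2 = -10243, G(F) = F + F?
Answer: -48241/55574 ≈ -0.86805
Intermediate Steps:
G(F) = 2*F
M = -20486 (M = 2*(-10243) = -20486)
C = 45 (C = -3 + 48 = 45)
X(r) = 471*r (X(r) = 157*(r + 2*r) = 157*(3*r) = 471*r)
D = 41681 (D = 471*45 - 1*(-20486) = 21195 + 20486 = 41681)
(-36930 - 11311)/(13893 + D) = (-36930 - 11311)/(13893 + 41681) = -48241/55574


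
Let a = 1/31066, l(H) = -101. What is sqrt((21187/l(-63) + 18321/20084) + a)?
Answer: I*sqrt(1057920699175217253253)/2250602998 ≈ 14.452*I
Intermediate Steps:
a = 1/31066 ≈ 3.2190e-5
sqrt((21187/l(-63) + 18321/20084) + a) = sqrt((21187/(-101) + 18321/20084) + 1/31066) = sqrt((21187*(-1/101) + 18321*(1/20084)) + 1/31066) = sqrt((-21187/101 + 18321/20084) + 1/31066) = sqrt(-423669287/2028484 + 1/31066) = sqrt(-6580854020729/31508441972) = I*sqrt(1057920699175217253253)/2250602998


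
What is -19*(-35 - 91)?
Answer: 2394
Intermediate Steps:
-19*(-35 - 91) = -19*(-126) = 2394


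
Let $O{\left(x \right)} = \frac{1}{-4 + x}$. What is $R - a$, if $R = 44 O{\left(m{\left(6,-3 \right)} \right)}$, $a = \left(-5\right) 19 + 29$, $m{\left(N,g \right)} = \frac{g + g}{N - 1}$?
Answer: $\frac{748}{13} \approx 57.538$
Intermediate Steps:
$m{\left(N,g \right)} = \frac{2 g}{-1 + N}$
$a = -66$ ($a = -95 + 29 = -66$)
$R = - \frac{110}{13}$ ($R = \frac{44}{-4 + 2 \left(-3\right) \frac{1}{-1 + 6}} = \frac{44}{-4 + 2 \left(-3\right) \frac{1}{5}} = \frac{44}{-4 - \frac{6}{5}} = \frac{44}{- \frac{26}{5}} = 44 \left(- \frac{5}{26}\right) = - \frac{110}{13} \approx -8.4615$)
$R - a = - \frac{110}{13} - -66 = - \frac{110}{13} + 66 = \frac{748}{13}$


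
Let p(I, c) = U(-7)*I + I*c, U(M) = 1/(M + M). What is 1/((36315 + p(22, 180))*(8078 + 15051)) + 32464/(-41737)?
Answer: -211677905152225/272141471769722 ≈ -0.77782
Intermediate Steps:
U(M) = 1/(2*M)
p(I, c) = -I/14 + I*c (p(I, c) = ((1/2)/(-7))*I + I*c = ((1/2)*(-1/7))*I + I*c = -I/14 + I*c)
1/((36315 + p(22, 180))*(8078 + 15051)) + 32464/(-41737) = 1/((36315 + 22*(-1/14 + 180))*(8078 + 15051)) + 32464/(-41737) = 1/((36315 + 22*(2519/14))*23129) + 32464*(-1/41737) = (1/23129)/(36315 + 27709/7) - 32464/41737 = (1/23129)/(281914/7) - 32464/41737 = (7/281914)*(1/23129) - 32464/41737 = 7/6520388906 - 32464/41737 = -211677905152225/272141471769722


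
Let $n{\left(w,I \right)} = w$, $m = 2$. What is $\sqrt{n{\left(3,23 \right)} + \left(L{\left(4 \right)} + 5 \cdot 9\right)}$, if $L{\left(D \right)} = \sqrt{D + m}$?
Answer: $\sqrt{48 + \sqrt{6}} \approx 7.1028$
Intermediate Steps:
$L{\left(D \right)} = \sqrt{2 + D}$ ($L{\left(D \right)} = \sqrt{D + 2} = \sqrt{2 + D}$)
$\sqrt{n{\left(3,23 \right)} + \left(L{\left(4 \right)} + 5 \cdot 9\right)} = \sqrt{3 + \left(\sqrt{2 + 4} + 5 \cdot 9\right)} = \sqrt{3 + \left(\sqrt{6} + 45\right)} = \sqrt{3 + \left(45 + \sqrt{6}\right)} = \sqrt{48 + \sqrt{6}}$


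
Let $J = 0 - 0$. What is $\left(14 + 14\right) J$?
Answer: $0$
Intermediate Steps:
$J = 0$ ($J = 0 + 0 = 0$)
$\left(14 + 14\right) J = \left(14 + 14\right) 0 = 28 \cdot 0 = 0$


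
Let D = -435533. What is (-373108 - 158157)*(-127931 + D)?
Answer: 299348701960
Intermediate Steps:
(-373108 - 158157)*(-127931 + D) = (-373108 - 158157)*(-127931 - 435533) = -531265*(-563464) = 299348701960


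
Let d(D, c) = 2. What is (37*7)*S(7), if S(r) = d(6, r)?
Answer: 518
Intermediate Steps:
S(r) = 2
(37*7)*S(7) = (37*7)*2 = 259*2 = 518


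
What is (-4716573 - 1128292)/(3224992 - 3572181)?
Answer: 5844865/347189 ≈ 16.835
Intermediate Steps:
(-4716573 - 1128292)/(3224992 - 3572181) = -5844865/(-347189) = -5844865*(-1/347189) = 5844865/347189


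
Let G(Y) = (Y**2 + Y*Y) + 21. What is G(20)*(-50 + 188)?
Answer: 113298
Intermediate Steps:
G(Y) = 21 + 2*Y**2 (G(Y) = (Y**2 + Y**2) + 21 = 2*Y**2 + 21 = 21 + 2*Y**2)
G(20)*(-50 + 188) = (21 + 2*20**2)*(-50 + 188) = (21 + 2*400)*138 = (21 + 800)*138 = 821*138 = 113298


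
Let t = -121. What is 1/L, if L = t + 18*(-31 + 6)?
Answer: -1/571 ≈ -0.0017513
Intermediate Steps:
L = -571 (L = -121 + 18*(-31 + 6) = -121 + 18*(-25) = -121 - 450 = -571)
1/L = 1/(-571) = -1/571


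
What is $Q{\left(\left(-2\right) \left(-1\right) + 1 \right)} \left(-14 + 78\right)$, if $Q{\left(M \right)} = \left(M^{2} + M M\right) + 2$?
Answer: $1280$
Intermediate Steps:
$Q{\left(M \right)} = 2 + 2 M^{2}$ ($Q{\left(M \right)} = \left(M^{2} + M^{2}\right) + 2 = 2 M^{2} + 2 = 2 + 2 M^{2}$)
$Q{\left(\left(-2\right) \left(-1\right) + 1 \right)} \left(-14 + 78\right) = \left(2 + 2 \left(\left(-2\right) \left(-1\right) + 1\right)^{2}\right) \left(-14 + 78\right) = \left(2 + 2 \left(2 + 1\right)^{2}\right) 64 = \left(2 + 2 \cdot 3^{2}\right) 64 = \left(2 + 2 \cdot 9\right) 64 = \left(2 + 18\right) 64 = 20 \cdot 64 = 1280$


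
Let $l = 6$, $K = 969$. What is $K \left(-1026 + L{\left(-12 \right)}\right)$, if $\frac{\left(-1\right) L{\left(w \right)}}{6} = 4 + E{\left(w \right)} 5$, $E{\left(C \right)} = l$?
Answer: $-1191870$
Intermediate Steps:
$E{\left(C \right)} = 6$
$L{\left(w \right)} = -204$ ($L{\left(w \right)} = - 6 \left(4 + 6 \cdot 5\right) = - 6 \left(4 + 30\right) = \left(-6\right) 34 = -204$)
$K \left(-1026 + L{\left(-12 \right)}\right) = 969 \left(-1026 - 204\right) = 969 \left(-1230\right) = -1191870$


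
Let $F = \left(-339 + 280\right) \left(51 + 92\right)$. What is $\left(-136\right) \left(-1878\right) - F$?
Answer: $263845$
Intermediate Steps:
$F = -8437$ ($F = \left(-59\right) 143 = -8437$)
$\left(-136\right) \left(-1878\right) - F = \left(-136\right) \left(-1878\right) - -8437 = 255408 + 8437 = 263845$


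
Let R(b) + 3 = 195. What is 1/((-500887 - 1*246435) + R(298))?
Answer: -1/747130 ≈ -1.3385e-6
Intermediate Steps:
R(b) = 192 (R(b) = -3 + 195 = 192)
1/((-500887 - 1*246435) + R(298)) = 1/((-500887 - 1*246435) + 192) = 1/((-500887 - 246435) + 192) = 1/(-747322 + 192) = 1/(-747130) = -1/747130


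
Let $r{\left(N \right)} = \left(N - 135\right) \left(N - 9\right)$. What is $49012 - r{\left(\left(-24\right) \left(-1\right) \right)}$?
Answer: $50677$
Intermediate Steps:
$r{\left(N \right)} = \left(-135 + N\right) \left(-9 + N\right)$
$49012 - r{\left(\left(-24\right) \left(-1\right) \right)} = 49012 - \left(1215 + \left(\left(-24\right) \left(-1\right)\right)^{2} - 144 \left(\left(-24\right) \left(-1\right)\right)\right) = 49012 - \left(1215 + 24^{2} - 3456\right) = 49012 - \left(1215 + 576 - 3456\right) = 49012 - -1665 = 49012 + 1665 = 50677$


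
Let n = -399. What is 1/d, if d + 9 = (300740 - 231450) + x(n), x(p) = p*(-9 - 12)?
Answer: 1/77660 ≈ 1.2877e-5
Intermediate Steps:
x(p) = -21*p (x(p) = p*(-21) = -21*p)
d = 77660 (d = -9 + ((300740 - 231450) - 21*(-399)) = -9 + (69290 + 8379) = -9 + 77669 = 77660)
1/d = 1/77660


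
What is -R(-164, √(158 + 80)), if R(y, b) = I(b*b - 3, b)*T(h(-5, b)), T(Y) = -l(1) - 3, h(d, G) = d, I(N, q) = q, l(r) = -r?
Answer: 2*√238 ≈ 30.854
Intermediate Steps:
T(Y) = -2 (T(Y) = -(-1) - 3 = -1*(-1) - 3 = 1 - 3 = -2)
R(y, b) = -2*b (R(y, b) = b*(-2) = -2*b)
-R(-164, √(158 + 80)) = -(-2)*√(158 + 80) = -(-2)*√238 = 2*√238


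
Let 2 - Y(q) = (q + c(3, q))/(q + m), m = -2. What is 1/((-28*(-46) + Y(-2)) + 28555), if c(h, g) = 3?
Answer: 4/119381 ≈ 3.3506e-5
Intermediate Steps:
Y(q) = 2 - (3 + q)/(-2 + q) (Y(q) = 2 - (q + 3)/(q - 2) = 2 - (3 + q)/(-2 + q))
1/((-28*(-46) + Y(-2)) + 28555) = 1/((-28*(-46) + (-7 - 2)/(-2 - 2)) + 28555) = 1/((1288 - 9/(-4)) + 28555) = 1/((1288 - ¼*(-9)) + 28555) = 1/((1288 + 9/4) + 28555) = 1/(5161/4 + 28555) = 1/(119381/4) = 4/119381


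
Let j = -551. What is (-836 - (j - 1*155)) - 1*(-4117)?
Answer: 3987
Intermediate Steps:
(-836 - (j - 1*155)) - 1*(-4117) = (-836 - (-551 - 1*155)) - 1*(-4117) = (-836 - (-551 - 155)) + 4117 = (-836 - 1*(-706)) + 4117 = (-836 + 706) + 4117 = -130 + 4117 = 3987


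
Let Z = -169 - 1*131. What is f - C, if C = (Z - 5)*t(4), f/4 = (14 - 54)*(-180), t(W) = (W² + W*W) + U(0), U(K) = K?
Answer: 38560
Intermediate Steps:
Z = -300 (Z = -169 - 131 = -300)
t(W) = 2*W² (t(W) = (W² + W*W) + 0 = (W² + W²) + 0 = 2*W² + 0 = 2*W²)
f = 28800 (f = 4*((14 - 54)*(-180)) = 4*(-40*(-180)) = 4*7200 = 28800)
C = -9760 (C = (-300 - 5)*(2*4²) = -610*16 = -305*32 = -9760)
f - C = 28800 - 1*(-9760) = 28800 + 9760 = 38560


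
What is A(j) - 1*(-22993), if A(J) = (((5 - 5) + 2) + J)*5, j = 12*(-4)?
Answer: 22763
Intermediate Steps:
j = -48
A(J) = 10 + 5*J (A(J) = ((0 + 2) + J)*5 = (2 + J)*5 = 10 + 5*J)
A(j) - 1*(-22993) = (10 + 5*(-48)) - 1*(-22993) = (10 - 240) + 22993 = -230 + 22993 = 22763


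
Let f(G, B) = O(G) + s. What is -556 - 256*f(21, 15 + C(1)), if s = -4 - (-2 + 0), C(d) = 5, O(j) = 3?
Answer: -812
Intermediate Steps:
s = -2 (s = -4 - 1*(-2) = -4 + 2 = -2)
f(G, B) = 1 (f(G, B) = 3 - 2 = 1)
-556 - 256*f(21, 15 + C(1)) = -556 - 256*1 = -556 - 256 = -812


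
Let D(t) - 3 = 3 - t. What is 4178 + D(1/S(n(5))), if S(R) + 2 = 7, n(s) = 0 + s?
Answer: 20919/5 ≈ 4183.8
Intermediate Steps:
n(s) = s
S(R) = 5 (S(R) = -2 + 7 = 5)
D(t) = 6 - t (D(t) = 3 + (3 - t) = 6 - t)
4178 + D(1/S(n(5))) = 4178 + (6 - 1/5) = 4178 + (6 - 1*⅕) = 4178 + (6 - ⅕) = 4178 + 29/5 = 20919/5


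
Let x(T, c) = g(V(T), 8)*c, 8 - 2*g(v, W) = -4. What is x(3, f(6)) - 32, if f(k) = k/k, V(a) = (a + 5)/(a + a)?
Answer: -26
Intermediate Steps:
V(a) = (5 + a)/(2*a) (V(a) = (5 + a)/((2*a)) = (5 + a)*(1/(2*a)) = (5 + a)/(2*a))
g(v, W) = 6 (g(v, W) = 4 - ½*(-4) = 4 + 2 = 6)
f(k) = 1
x(T, c) = 6*c
x(3, f(6)) - 32 = 6*1 - 32 = 6 - 32 = -26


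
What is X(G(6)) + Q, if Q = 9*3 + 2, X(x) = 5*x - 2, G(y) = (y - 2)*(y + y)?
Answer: 267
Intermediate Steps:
G(y) = 2*y*(-2 + y) (G(y) = (-2 + y)*(2*y) = 2*y*(-2 + y))
X(x) = -2 + 5*x
Q = 29 (Q = 27 + 2 = 29)
X(G(6)) + Q = (-2 + 5*(2*6*(-2 + 6))) + 29 = (-2 + 5*(2*6*4)) + 29 = (-2 + 5*48) + 29 = (-2 + 240) + 29 = 238 + 29 = 267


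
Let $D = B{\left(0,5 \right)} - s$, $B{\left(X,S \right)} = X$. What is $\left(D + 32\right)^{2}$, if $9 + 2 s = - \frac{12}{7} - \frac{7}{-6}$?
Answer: $\frac{9541921}{7056} \approx 1352.3$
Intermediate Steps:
$s = - \frac{401}{84}$ ($s = - \frac{9}{2} + \frac{- \frac{12}{7} - \frac{7}{-6}}{2} = - \frac{9}{2} + \frac{\left(-12\right) \frac{1}{7} - - \frac{7}{6}}{2} = - \frac{9}{2} + \frac{- \frac{12}{7} + \frac{7}{6}}{2} = - \frac{9}{2} + \frac{1}{2} \left(- \frac{23}{42}\right) = - \frac{9}{2} - \frac{23}{84} = - \frac{401}{84} \approx -4.7738$)
$D = \frac{401}{84}$ ($D = 0 - - \frac{401}{84} = 0 + \frac{401}{84} = \frac{401}{84} \approx 4.7738$)
$\left(D + 32\right)^{2} = \left(\frac{401}{84} + 32\right)^{2} = \left(\frac{3089}{84}\right)^{2} = \frac{9541921}{7056}$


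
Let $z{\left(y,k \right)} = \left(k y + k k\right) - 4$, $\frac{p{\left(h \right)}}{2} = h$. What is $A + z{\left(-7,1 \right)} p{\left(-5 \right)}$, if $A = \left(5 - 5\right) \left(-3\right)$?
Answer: $100$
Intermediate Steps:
$p{\left(h \right)} = 2 h$
$z{\left(y,k \right)} = -4 + k^{2} + k y$ ($z{\left(y,k \right)} = \left(k y + k^{2}\right) - 4 = \left(k^{2} + k y\right) - 4 = -4 + k^{2} + k y$)
$A = 0$ ($A = 0 \left(-3\right) = 0$)
$A + z{\left(-7,1 \right)} p{\left(-5 \right)} = 0 + \left(-4 + 1^{2} + 1 \left(-7\right)\right) 2 \left(-5\right) = 0 + \left(-4 + 1 - 7\right) \left(-10\right) = 0 - -100 = 0 + 100 = 100$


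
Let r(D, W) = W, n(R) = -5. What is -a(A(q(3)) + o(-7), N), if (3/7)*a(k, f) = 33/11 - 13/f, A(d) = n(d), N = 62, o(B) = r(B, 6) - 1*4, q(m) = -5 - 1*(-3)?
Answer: -1211/186 ≈ -6.5107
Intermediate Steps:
q(m) = -2 (q(m) = -5 + 3 = -2)
o(B) = 2 (o(B) = 6 - 1*4 = 6 - 4 = 2)
A(d) = -5
a(k, f) = 7 - 91/(3*f) (a(k, f) = 7*(33/11 - 13/f)/3 = 7*(33*(1/11) - 13/f)/3 = 7*(3 - 13/f)/3 = 7 - 91/(3*f))
-a(A(q(3)) + o(-7), N) = -(7 - 91/3/62) = -(7 - 91/3*1/62) = -(7 - 91/186) = -1*1211/186 = -1211/186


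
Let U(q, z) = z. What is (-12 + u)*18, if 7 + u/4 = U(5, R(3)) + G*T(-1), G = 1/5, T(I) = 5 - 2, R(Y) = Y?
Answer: -2304/5 ≈ -460.80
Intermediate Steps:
T(I) = 3
G = ⅕ ≈ 0.20000
u = -68/5 (u = -28 + 4*(3 + (⅕)*3) = -28 + 4*(3 + ⅗) = -28 + 4*(18/5) = -28 + 72/5 = -68/5 ≈ -13.600)
(-12 + u)*18 = (-12 - 68/5)*18 = -128/5*18 = -2304/5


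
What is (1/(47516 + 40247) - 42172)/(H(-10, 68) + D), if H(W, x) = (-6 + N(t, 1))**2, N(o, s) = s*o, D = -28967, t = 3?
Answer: 3701141235/2541440954 ≈ 1.4563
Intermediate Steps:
N(o, s) = o*s
H(W, x) = 9 (H(W, x) = (-6 + 3*1)**2 = (-6 + 3)**2 = (-3)**2 = 9)
(1/(47516 + 40247) - 42172)/(H(-10, 68) + D) = (1/(47516 + 40247) - 42172)/(9 - 28967) = (1/87763 - 42172)/(-28958) = (1/87763 - 42172)*(-1/28958) = -3701141235/87763*(-1/28958) = 3701141235/2541440954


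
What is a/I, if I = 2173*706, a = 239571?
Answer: 239571/1534138 ≈ 0.15616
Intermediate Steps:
I = 1534138
a/I = 239571/1534138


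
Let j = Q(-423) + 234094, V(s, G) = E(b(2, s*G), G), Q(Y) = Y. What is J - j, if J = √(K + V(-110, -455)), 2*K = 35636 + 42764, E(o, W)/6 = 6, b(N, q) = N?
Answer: -233671 + 2*√9809 ≈ -2.3347e+5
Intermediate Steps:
E(o, W) = 36 (E(o, W) = 6*6 = 36)
V(s, G) = 36
j = 233671 (j = -423 + 234094 = 233671)
K = 39200 (K = (35636 + 42764)/2 = (½)*78400 = 39200)
J = 2*√9809 (J = √(39200 + 36) = √39236 = 2*√9809 ≈ 198.08)
J - j = 2*√9809 - 1*233671 = 2*√9809 - 233671 = -233671 + 2*√9809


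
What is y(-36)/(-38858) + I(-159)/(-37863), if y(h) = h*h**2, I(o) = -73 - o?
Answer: 881597170/735640227 ≈ 1.1984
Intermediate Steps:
y(h) = h**3
y(-36)/(-38858) + I(-159)/(-37863) = (-36)**3/(-38858) + (-73 - 1*(-159))/(-37863) = -46656*(-1/38858) + (-73 + 159)*(-1/37863) = 23328/19429 + 86*(-1/37863) = 23328/19429 - 86/37863 = 881597170/735640227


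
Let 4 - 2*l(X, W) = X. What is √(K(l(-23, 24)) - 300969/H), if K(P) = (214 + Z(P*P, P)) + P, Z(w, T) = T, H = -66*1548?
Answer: √873244086/1892 ≈ 15.619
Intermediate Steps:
H = -102168
l(X, W) = 2 - X/2
K(P) = 214 + 2*P (K(P) = (214 + P) + P = 214 + 2*P)
√(K(l(-23, 24)) - 300969/H) = √((214 + 2*(2 - ½*(-23))) - 300969/(-102168)) = √((214 + 2*(2 + 23/2)) - 300969*(-1/102168)) = √((214 + 2*(27/2)) + 11147/3784) = √((214 + 27) + 11147/3784) = √(241 + 11147/3784) = √(923091/3784) = √873244086/1892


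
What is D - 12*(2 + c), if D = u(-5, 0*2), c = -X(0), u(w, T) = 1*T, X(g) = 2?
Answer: 0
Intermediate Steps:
u(w, T) = T
c = -2 (c = -1*2 = -2)
D = 0 (D = 0*2 = 0)
D - 12*(2 + c) = 0 - 12*(2 - 2) = 0 - 12*0 = 0 - 3*0 = 0 + 0 = 0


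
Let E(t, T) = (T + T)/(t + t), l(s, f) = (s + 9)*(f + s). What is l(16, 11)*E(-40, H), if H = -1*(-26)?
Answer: -1755/4 ≈ -438.75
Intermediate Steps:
l(s, f) = (9 + s)*(f + s)
H = 26
E(t, T) = T/t (E(t, T) = (2*T)/((2*t)) = (2*T)*(1/(2*t)) = T/t)
l(16, 11)*E(-40, H) = (16**2 + 9*11 + 9*16 + 11*16)*(26/(-40)) = (256 + 99 + 144 + 176)*(26*(-1/40)) = 675*(-13/20) = -1755/4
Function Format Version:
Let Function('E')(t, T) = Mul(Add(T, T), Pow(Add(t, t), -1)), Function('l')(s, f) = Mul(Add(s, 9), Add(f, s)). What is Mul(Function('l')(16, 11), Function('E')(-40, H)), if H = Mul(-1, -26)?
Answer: Rational(-1755, 4) ≈ -438.75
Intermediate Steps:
Function('l')(s, f) = Mul(Add(9, s), Add(f, s))
H = 26
Function('E')(t, T) = Mul(T, Pow(t, -1)) (Function('E')(t, T) = Mul(Mul(2, T), Pow(Mul(2, t), -1)) = Mul(Mul(2, T), Mul(Rational(1, 2), Pow(t, -1))) = Mul(T, Pow(t, -1)))
Mul(Function('l')(16, 11), Function('E')(-40, H)) = Mul(Add(Pow(16, 2), Mul(9, 11), Mul(9, 16), Mul(11, 16)), Mul(26, Pow(-40, -1))) = Mul(Add(256, 99, 144, 176), Mul(26, Rational(-1, 40))) = Mul(675, Rational(-13, 20)) = Rational(-1755, 4)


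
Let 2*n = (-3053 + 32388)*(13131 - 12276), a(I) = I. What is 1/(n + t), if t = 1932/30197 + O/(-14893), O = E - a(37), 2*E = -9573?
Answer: 449723921/5639858572062218 ≈ 7.9740e-8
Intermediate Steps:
E = -9573/2 (E = (1/2)*(-9573) = -9573/2 ≈ -4786.5)
O = -9647/2 (O = -9573/2 - 1*37 = -9573/2 - 37 = -9647/2 ≈ -4823.5)
t = 348857011/899447842 (t = 1932/30197 - 9647/2/(-14893) = 1932*(1/30197) - 9647/2*(-1/14893) = 1932/30197 + 9647/29786 = 348857011/899447842 ≈ 0.38786)
n = 25081425/2 (n = ((-3053 + 32388)*(13131 - 12276))/2 = (29335*855)/2 = (1/2)*25081425 = 25081425/2 ≈ 1.2541e+7)
1/(n + t) = 1/(25081425/2 + 348857011/899447842) = 1/(5639858572062218/449723921) = 449723921/5639858572062218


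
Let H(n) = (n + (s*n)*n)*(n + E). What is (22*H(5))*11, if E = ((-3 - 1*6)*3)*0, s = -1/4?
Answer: -3025/2 ≈ -1512.5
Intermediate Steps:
s = -¼ (s = -1*¼ = -¼ ≈ -0.25000)
E = 0 (E = ((-3 - 6)*3)*0 = -9*3*0 = -27*0 = 0)
H(n) = n*(n - n²/4) (H(n) = (n + (-n/4)*n)*(n + 0) = (n - n²/4)*n = n*(n - n²/4))
(22*H(5))*11 = (22*((¼)*5²*(4 - 1*5)))*11 = (22*((¼)*25*(4 - 5)))*11 = (22*((¼)*25*(-1)))*11 = (22*(-25/4))*11 = -275/2*11 = -3025/2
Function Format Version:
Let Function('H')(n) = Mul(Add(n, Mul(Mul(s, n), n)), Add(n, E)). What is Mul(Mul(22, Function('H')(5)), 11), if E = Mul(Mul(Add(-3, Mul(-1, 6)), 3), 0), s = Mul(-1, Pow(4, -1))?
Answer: Rational(-3025, 2) ≈ -1512.5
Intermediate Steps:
s = Rational(-1, 4) (s = Mul(-1, Rational(1, 4)) = Rational(-1, 4) ≈ -0.25000)
E = 0 (E = Mul(Mul(Add(-3, -6), 3), 0) = Mul(Mul(-9, 3), 0) = Mul(-27, 0) = 0)
Function('H')(n) = Mul(n, Add(n, Mul(Rational(-1, 4), Pow(n, 2)))) (Function('H')(n) = Mul(Add(n, Mul(Mul(Rational(-1, 4), n), n)), Add(n, 0)) = Mul(Add(n, Mul(Rational(-1, 4), Pow(n, 2))), n) = Mul(n, Add(n, Mul(Rational(-1, 4), Pow(n, 2)))))
Mul(Mul(22, Function('H')(5)), 11) = Mul(Mul(22, Mul(Rational(1, 4), Pow(5, 2), Add(4, Mul(-1, 5)))), 11) = Mul(Mul(22, Mul(Rational(1, 4), 25, Add(4, -5))), 11) = Mul(Mul(22, Mul(Rational(1, 4), 25, -1)), 11) = Mul(Mul(22, Rational(-25, 4)), 11) = Mul(Rational(-275, 2), 11) = Rational(-3025, 2)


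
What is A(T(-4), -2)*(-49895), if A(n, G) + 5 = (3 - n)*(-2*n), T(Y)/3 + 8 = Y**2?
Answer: -50044685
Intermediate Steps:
T(Y) = -24 + 3*Y**2
A(n, G) = -5 - 2*n*(3 - n) (A(n, G) = -5 + (3 - n)*(-2*n) = -5 - 2*n*(3 - n))
A(T(-4), -2)*(-49895) = (-5 - 6*(-24 + 3*(-4)**2) + 2*(-24 + 3*(-4)**2)**2)*(-49895) = (-5 - 6*(-24 + 3*16) + 2*(-24 + 3*16)**2)*(-49895) = (-5 - 6*(-24 + 48) + 2*(-24 + 48)**2)*(-49895) = (-5 - 6*24 + 2*24**2)*(-49895) = (-5 - 144 + 2*576)*(-49895) = (-5 - 144 + 1152)*(-49895) = 1003*(-49895) = -50044685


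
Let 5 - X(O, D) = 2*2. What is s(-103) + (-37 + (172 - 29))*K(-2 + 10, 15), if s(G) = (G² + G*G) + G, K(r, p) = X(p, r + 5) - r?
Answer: 20373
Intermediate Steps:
X(O, D) = 1 (X(O, D) = 5 - 2*2 = 5 - 1*4 = 5 - 4 = 1)
K(r, p) = 1 - r
s(G) = G + 2*G² (s(G) = (G² + G²) + G = 2*G² + G = G + 2*G²)
s(-103) + (-37 + (172 - 29))*K(-2 + 10, 15) = -103*(1 + 2*(-103)) + (-37 + (172 - 29))*(1 - (-2 + 10)) = -103*(1 - 206) + (-37 + 143)*(1 - 1*8) = -103*(-205) + 106*(1 - 8) = 21115 + 106*(-7) = 21115 - 742 = 20373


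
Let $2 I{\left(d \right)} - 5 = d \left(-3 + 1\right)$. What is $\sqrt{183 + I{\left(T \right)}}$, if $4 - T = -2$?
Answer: $\frac{\sqrt{718}}{2} \approx 13.398$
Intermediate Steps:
$T = 6$ ($T = 4 - -2 = 4 + 2 = 6$)
$I{\left(d \right)} = \frac{5}{2} - d$ ($I{\left(d \right)} = \frac{5}{2} + \frac{d \left(-3 + 1\right)}{2} = \frac{5}{2} + \frac{d \left(-2\right)}{2} = \frac{5}{2} + \frac{\left(-2\right) d}{2} = \frac{5}{2} - d$)
$\sqrt{183 + I{\left(T \right)}} = \sqrt{183 + \left(\frac{5}{2} - 6\right)} = \sqrt{183 - \frac{7}{2}} = \sqrt{\frac{359}{2}} = \frac{\sqrt{718}}{2}$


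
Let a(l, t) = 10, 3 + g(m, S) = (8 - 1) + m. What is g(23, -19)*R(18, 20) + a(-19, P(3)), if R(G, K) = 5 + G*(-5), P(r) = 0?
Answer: -2285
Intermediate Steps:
g(m, S) = 4 + m (g(m, S) = -3 + ((8 - 1) + m) = -3 + (7 + m) = 4 + m)
R(G, K) = 5 - 5*G
g(23, -19)*R(18, 20) + a(-19, P(3)) = (4 + 23)*(5 - 5*18) + 10 = 27*(5 - 90) + 10 = 27*(-85) + 10 = -2295 + 10 = -2285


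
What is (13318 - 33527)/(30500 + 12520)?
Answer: -20209/43020 ≈ -0.46976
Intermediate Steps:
(13318 - 33527)/(30500 + 12520) = -20209/43020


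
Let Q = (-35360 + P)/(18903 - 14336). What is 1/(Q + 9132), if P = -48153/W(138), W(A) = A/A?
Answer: 4567/41622331 ≈ 0.00010972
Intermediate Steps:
W(A) = 1
P = -48153 (P = -48153/1 = -48153*1 = -48153)
Q = -83513/4567 (Q = (-35360 - 48153)/(18903 - 14336) = -83513/4567 ≈ -18.286)
1/(Q + 9132) = 1/(-83513/4567 + 9132) = 1/(41622331/4567) = 4567/41622331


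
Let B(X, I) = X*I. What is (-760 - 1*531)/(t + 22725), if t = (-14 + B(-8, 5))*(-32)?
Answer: -1291/24453 ≈ -0.052795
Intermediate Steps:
B(X, I) = I*X
t = 1728 (t = (-14 + 5*(-8))*(-32) = (-14 - 40)*(-32) = -54*(-32) = 1728)
(-760 - 1*531)/(t + 22725) = (-760 - 1*531)/(1728 + 22725) = (-760 - 531)/24453 = -1291*1/24453 = -1291/24453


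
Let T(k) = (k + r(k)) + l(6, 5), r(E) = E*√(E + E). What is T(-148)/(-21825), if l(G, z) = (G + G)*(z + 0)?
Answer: 88/21825 + 296*I*√74/21825 ≈ 0.0040321 + 0.11667*I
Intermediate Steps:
l(G, z) = 2*G*z (l(G, z) = (2*G)*z = 2*G*z)
r(E) = √2*E^(3/2) (r(E) = E*√(2*E) = E*(√2*√E) = √2*E^(3/2))
T(k) = 60 + k + √2*k^(3/2) (T(k) = (k + √2*k^(3/2)) + 2*6*5 = (k + √2*k^(3/2)) + 60 = 60 + k + √2*k^(3/2))
T(-148)/(-21825) = (60 - 148 + √2*(-148)^(3/2))/(-21825) = (60 - 148 + √2*(-296*I*√37))*(-1/21825) = (60 - 148 - 296*I*√74)*(-1/21825) = (-88 - 296*I*√74)*(-1/21825) = 88/21825 + 296*I*√74/21825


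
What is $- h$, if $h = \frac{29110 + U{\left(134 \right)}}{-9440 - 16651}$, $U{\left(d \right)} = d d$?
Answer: $\frac{47066}{26091} \approx 1.8039$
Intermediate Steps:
$U{\left(d \right)} = d^{2}$
$h = - \frac{47066}{26091}$ ($h = \frac{29110 + 134^{2}}{-9440 - 16651} = \frac{29110 + 17956}{-26091} = 47066 \left(- \frac{1}{26091}\right) = - \frac{47066}{26091} \approx -1.8039$)
$- h = \left(-1\right) \left(- \frac{47066}{26091}\right) = \frac{47066}{26091}$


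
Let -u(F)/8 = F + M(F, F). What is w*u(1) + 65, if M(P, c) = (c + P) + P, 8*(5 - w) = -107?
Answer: -523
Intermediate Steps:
w = 147/8 (w = 5 - ⅛*(-107) = 5 + 107/8 = 147/8 ≈ 18.375)
M(P, c) = c + 2*P (M(P, c) = (P + c) + P = c + 2*P)
u(F) = -32*F (u(F) = -8*(F + (F + 2*F)) = -8*(F + 3*F) = -32*F)
w*u(1) + 65 = 147*(-32*1)/8 + 65 = (147/8)*(-32) + 65 = -588 + 65 = -523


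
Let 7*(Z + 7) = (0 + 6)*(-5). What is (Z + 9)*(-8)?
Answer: 128/7 ≈ 18.286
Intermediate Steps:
Z = -79/7 (Z = -7 + ((0 + 6)*(-5))/7 = -7 + (6*(-5))/7 = -7 + (⅐)*(-30) = -7 - 30/7 = -79/7 ≈ -11.286)
(Z + 9)*(-8) = (-79/7 + 9)*(-8) = -16/7*(-8) = 128/7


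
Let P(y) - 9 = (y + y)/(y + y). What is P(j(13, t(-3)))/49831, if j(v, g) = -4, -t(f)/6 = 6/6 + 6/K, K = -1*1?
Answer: 10/49831 ≈ 0.00020068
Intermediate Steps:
K = -1
t(f) = 30 (t(f) = -6*(6/6 + 6/(-1)) = -6*(6*(⅙) + 6*(-1)) = -6*(1 - 6) = -6*(-5) = 30)
P(y) = 10 (P(y) = 9 + (y + y)/(y + y) = 9 + (2*y)/((2*y)) = 9 + (2*y)*(1/(2*y)) = 9 + 1 = 10)
P(j(13, t(-3)))/49831 = 10/49831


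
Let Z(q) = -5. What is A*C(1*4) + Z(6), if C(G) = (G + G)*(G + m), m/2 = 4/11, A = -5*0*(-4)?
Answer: -5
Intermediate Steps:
A = 0 (A = 0*(-4) = 0)
m = 8/11 (m = 2*(4/11) = 8/11 ≈ 0.72727)
C(G) = 2*G*(8/11 + G) (C(G) = (G + G)*(G + 8/11) = (2*G)*(8/11 + G) = 2*G*(8/11 + G))
A*C(1*4) + Z(6) = 0*(2*(1*4)*(8 + 11*(1*4))/11) - 5 = 0*((2/11)*4*(8 + 11*4)) - 5 = 0*((2/11)*4*(8 + 44)) - 5 = 0*((2/11)*4*52) - 5 = 0*(416/11) - 5 = 0 - 5 = -5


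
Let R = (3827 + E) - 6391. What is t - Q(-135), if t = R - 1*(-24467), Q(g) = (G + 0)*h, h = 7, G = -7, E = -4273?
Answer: 17679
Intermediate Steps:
Q(g) = -49 (Q(g) = (-7 + 0)*7 = -7*7 = -49)
R = -6837 (R = (3827 - 4273) - 6391 = -446 - 6391 = -6837)
t = 17630 (t = -6837 - 1*(-24467) = -6837 + 24467 = 17630)
t - Q(-135) = 17630 - 1*(-49) = 17630 + 49 = 17679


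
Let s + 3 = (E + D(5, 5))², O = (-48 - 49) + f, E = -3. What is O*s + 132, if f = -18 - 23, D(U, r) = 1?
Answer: -6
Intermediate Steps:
f = -41
O = -138 (O = (-48 - 49) - 41 = -97 - 41 = -138)
s = 1 (s = -3 + (-3 + 1)² = -3 + (-2)² = -3 + 4 = 1)
O*s + 132 = -138*1 + 132 = -138 + 132 = -6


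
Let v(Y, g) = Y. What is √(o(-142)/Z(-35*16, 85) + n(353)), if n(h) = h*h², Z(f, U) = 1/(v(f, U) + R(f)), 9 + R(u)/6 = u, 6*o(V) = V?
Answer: √396729255/3 ≈ 6639.4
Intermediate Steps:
o(V) = V/6
R(u) = -54 + 6*u
Z(f, U) = 1/(-54 + 7*f) (Z(f, U) = 1/(f + (-54 + 6*f)) = 1/(-54 + 7*f))
n(h) = h³
√(o(-142)/Z(-35*16, 85) + n(353)) = √(((⅙)*(-142))/(1/(-54 + 7*(-35*16))) + 353³) = √(-71/(3*(1/(-54 + 7*(-560)))) + 43986977) = √(-71/(3*(1/(-54 - 3920))) + 43986977) = √(-71/(3*(1/(-3974))) + 43986977) = √(-71/(3*(-1/3974)) + 43986977) = √(-71/3*(-3974) + 43986977) = √(282154/3 + 43986977) = √(132243085/3) = √396729255/3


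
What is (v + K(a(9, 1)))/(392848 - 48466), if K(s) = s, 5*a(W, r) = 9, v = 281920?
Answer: 1409609/1721910 ≈ 0.81863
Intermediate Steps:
a(W, r) = 9/5 (a(W, r) = (⅕)*9 = 9/5)
(v + K(a(9, 1)))/(392848 - 48466) = (281920 + 9/5)/(392848 - 48466) = (1409609/5)/344382 = (1409609/5)*(1/344382) = 1409609/1721910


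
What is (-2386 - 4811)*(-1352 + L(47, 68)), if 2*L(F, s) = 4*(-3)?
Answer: 9773526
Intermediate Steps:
L(F, s) = -6 (L(F, s) = (4*(-3))/2 = (½)*(-12) = -6)
(-2386 - 4811)*(-1352 + L(47, 68)) = (-2386 - 4811)*(-1352 - 6) = -7197*(-1358) = 9773526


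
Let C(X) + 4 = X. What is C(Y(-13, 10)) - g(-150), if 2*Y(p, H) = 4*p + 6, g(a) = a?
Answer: 123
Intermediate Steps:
Y(p, H) = 3 + 2*p (Y(p, H) = (4*p + 6)/2 = (6 + 4*p)/2 = 3 + 2*p)
C(X) = -4 + X
C(Y(-13, 10)) - g(-150) = (-4 + (3 + 2*(-13))) - 1*(-150) = (-4 + (3 - 26)) + 150 = (-4 - 23) + 150 = -27 + 150 = 123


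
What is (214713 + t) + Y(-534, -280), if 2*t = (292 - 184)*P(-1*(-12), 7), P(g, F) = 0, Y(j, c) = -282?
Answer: 214431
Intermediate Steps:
t = 0 (t = ((292 - 184)*0)/2 = (108*0)/2 = (1/2)*0 = 0)
(214713 + t) + Y(-534, -280) = (214713 + 0) - 282 = 214713 - 282 = 214431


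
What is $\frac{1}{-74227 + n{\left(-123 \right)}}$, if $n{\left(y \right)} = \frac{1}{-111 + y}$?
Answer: $- \frac{234}{17369119} \approx -1.3472 \cdot 10^{-5}$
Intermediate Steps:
$\frac{1}{-74227 + n{\left(-123 \right)}} = \frac{1}{-74227 + \frac{1}{-111 - 123}} = \frac{1}{-74227 + \frac{1}{-234}} = \frac{1}{-74227 - \frac{1}{234}} = \frac{1}{- \frac{17369119}{234}} = - \frac{234}{17369119}$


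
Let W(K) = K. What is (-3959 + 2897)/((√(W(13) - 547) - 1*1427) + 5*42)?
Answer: 1292454/1481623 + 1062*I*√534/1481623 ≈ 0.87232 + 0.016564*I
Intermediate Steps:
(-3959 + 2897)/((√(W(13) - 547) - 1*1427) + 5*42) = (-3959 + 2897)/((√(13 - 547) - 1*1427) + 5*42) = -1062/((√(-534) - 1427) + 210) = -1062/((I*√534 - 1427) + 210) = -1062/((-1427 + I*√534) + 210) = -1062/(-1217 + I*√534)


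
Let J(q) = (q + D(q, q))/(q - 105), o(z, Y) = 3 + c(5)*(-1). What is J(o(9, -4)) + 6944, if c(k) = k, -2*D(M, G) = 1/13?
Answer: 19318261/2782 ≈ 6944.0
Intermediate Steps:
D(M, G) = -1/26 (D(M, G) = -1/2/13 = -1/2*1/13 = -1/26)
o(z, Y) = -2 (o(z, Y) = 3 + 5*(-1) = 3 - 5 = -2)
J(q) = (-1/26 + q)/(-105 + q) (J(q) = (q - 1/26)/(q - 105) = (-1/26 + q)/(-105 + q))
J(o(9, -4)) + 6944 = (-1/26 - 2)/(-105 - 2) + 6944 = -53/26/(-107) + 6944 = -1/107*(-53/26) + 6944 = 53/2782 + 6944 = 19318261/2782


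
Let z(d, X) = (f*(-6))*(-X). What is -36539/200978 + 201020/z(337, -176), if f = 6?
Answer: -5079013583/159174576 ≈ -31.908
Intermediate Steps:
z(d, X) = 36*X (z(d, X) = (6*(-6))*(-X) = -(-36)*X = 36*X)
-36539/200978 + 201020/z(337, -176) = -36539/200978 + 201020/((36*(-176))) = -36539*1/200978 + 201020/(-6336) = -36539/200978 + 201020*(-1/6336) = -36539/200978 - 50255/1584 = -5079013583/159174576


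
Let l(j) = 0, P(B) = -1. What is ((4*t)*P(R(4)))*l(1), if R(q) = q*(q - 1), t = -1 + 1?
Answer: 0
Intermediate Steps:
t = 0
R(q) = q*(-1 + q)
((4*t)*P(R(4)))*l(1) = ((4*0)*(-1))*0 = (0*(-1))*0 = 0*0 = 0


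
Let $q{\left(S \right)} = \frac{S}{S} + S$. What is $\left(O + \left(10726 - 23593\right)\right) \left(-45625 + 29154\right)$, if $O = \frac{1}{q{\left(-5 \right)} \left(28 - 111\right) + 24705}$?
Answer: $\frac{5306150405738}{25037} \approx 2.1193 \cdot 10^{8}$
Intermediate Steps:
$q{\left(S \right)} = 1 + S$
$O = \frac{1}{25037}$ ($O = \frac{1}{\left(1 - 5\right) \left(28 - 111\right) + 24705} = \frac{1}{\left(-4\right) \left(-83\right) + 24705} = \frac{1}{332 + 24705} = \frac{1}{25037} \approx 3.9941 \cdot 10^{-5}$)
$\left(O + \left(10726 - 23593\right)\right) \left(-45625 + 29154\right) = \left(\frac{1}{25037} + \left(10726 - 23593\right)\right) \left(-45625 + 29154\right) = \left(\frac{1}{25037} - 12867\right) \left(-16471\right) = \left(- \frac{322151078}{25037}\right) \left(-16471\right) = \frac{5306150405738}{25037}$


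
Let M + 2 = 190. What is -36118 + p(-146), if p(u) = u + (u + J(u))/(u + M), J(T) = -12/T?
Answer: -55598038/1533 ≈ -36268.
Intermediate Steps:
M = 188 (M = -2 + 190 = 188)
p(u) = u + (u - 12/u)/(188 + u) (p(u) = u + (u - 12/u)/(u + 188) = u + (u - 12/u)/(188 + u))
-36118 + p(-146) = -36118 + (-12 + (-146)²*(189 - 146))/((-146)*(188 - 146)) = -36118 - 1/146*(-12 + 21316*43)/42 = -36118 - 1/146*1/42*(-12 + 916588) = -36118 - 1/146*1/42*916576 = -36118 - 229144/1533 = -55598038/1533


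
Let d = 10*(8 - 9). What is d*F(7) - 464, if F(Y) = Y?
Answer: -534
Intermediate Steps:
d = -10 (d = 10*(-1) = -10)
d*F(7) - 464 = -10*7 - 464 = -70 - 464 = -534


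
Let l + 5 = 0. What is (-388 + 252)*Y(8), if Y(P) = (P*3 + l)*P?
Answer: -20672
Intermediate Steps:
l = -5 (l = -5 + 0 = -5)
Y(P) = P*(-5 + 3*P) (Y(P) = (P*3 - 5)*P = (3*P - 5)*P = (-5 + 3*P)*P = P*(-5 + 3*P))
(-388 + 252)*Y(8) = (-388 + 252)*(8*(-5 + 3*8)) = -1088*(-5 + 24) = -1088*19 = -136*152 = -20672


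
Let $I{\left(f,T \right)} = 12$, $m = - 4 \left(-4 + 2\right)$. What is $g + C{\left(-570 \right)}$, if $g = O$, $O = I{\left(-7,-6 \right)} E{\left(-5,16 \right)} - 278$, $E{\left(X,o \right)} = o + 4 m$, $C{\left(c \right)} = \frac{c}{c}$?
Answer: $299$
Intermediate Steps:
$m = 8$ ($m = \left(-4\right) \left(-2\right) = 8$)
$C{\left(c \right)} = 1$
$E{\left(X,o \right)} = 32 + o$ ($E{\left(X,o \right)} = o + 4 \cdot 8 = o + 32 = 32 + o$)
$O = 298$ ($O = 12 \left(32 + 16\right) - 278 = 12 \cdot 48 - 278 = 576 - 278 = 298$)
$g = 298$
$g + C{\left(-570 \right)} = 298 + 1 = 299$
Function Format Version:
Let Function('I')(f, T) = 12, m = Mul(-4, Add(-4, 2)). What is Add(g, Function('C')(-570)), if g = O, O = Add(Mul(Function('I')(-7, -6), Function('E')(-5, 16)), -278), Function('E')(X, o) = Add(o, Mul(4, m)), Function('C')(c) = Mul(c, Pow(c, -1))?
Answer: 299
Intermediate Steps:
m = 8 (m = Mul(-4, -2) = 8)
Function('C')(c) = 1
Function('E')(X, o) = Add(32, o) (Function('E')(X, o) = Add(o, Mul(4, 8)) = Add(o, 32) = Add(32, o))
O = 298 (O = Add(Mul(12, Add(32, 16)), -278) = Add(Mul(12, 48), -278) = Add(576, -278) = 298)
g = 298
Add(g, Function('C')(-570)) = Add(298, 1) = 299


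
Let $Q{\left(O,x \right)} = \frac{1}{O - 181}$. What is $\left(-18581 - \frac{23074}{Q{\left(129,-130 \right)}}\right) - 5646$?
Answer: $1175621$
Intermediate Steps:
$Q{\left(O,x \right)} = \frac{1}{-181 + O}$
$\left(-18581 - \frac{23074}{Q{\left(129,-130 \right)}}\right) - 5646 = \left(-18581 - \frac{23074}{\frac{1}{-181 + 129}}\right) - 5646 = \left(-18581 - \frac{23074}{\frac{1}{-52}}\right) - 5646 = \left(-18581 - \frac{23074}{- \frac{1}{52}}\right) - 5646 = \left(-18581 - -1199848\right) - 5646 = \left(-18581 + 1199848\right) - 5646 = 1181267 - 5646 = 1175621$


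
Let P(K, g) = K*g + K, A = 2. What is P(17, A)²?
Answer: 2601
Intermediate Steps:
P(K, g) = K + K*g
P(17, A)² = (17*(1 + 2))² = (17*3)² = 51² = 2601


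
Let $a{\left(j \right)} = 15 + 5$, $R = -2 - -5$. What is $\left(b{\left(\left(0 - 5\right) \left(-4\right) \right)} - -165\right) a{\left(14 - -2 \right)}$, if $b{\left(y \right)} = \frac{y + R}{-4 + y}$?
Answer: $\frac{13315}{4} \approx 3328.8$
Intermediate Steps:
$R = 3$ ($R = -2 + 5 = 3$)
$b{\left(y \right)} = \frac{3 + y}{-4 + y}$ ($b{\left(y \right)} = \frac{y + 3}{-4 + y} = \frac{3 + y}{-4 + y}$)
$a{\left(j \right)} = 20$
$\left(b{\left(\left(0 - 5\right) \left(-4\right) \right)} - -165\right) a{\left(14 - -2 \right)} = \left(\frac{3 + \left(0 - 5\right) \left(-4\right)}{-4 + \left(0 - 5\right) \left(-4\right)} - -165\right) 20 = \left(\frac{3 - -20}{-4 - -20} + 165\right) 20 = \left(\frac{3 + 20}{-4 + 20} + 165\right) 20 = \left(\frac{1}{16} \cdot 23 + 165\right) 20 = \left(\frac{23}{16} + 165\right) 20 = \frac{2663}{16} \cdot 20 = \frac{13315}{4}$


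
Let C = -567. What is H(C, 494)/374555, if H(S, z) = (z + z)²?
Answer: 976144/374555 ≈ 2.6061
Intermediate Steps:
H(S, z) = 4*z² (H(S, z) = (2*z)² = 4*z²)
H(C, 494)/374555 = (4*494²)/374555 = (4*244036)*(1/374555) = 976144*(1/374555) = 976144/374555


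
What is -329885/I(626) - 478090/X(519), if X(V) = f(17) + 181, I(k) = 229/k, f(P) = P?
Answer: -20499034295/22671 ≈ -9.0420e+5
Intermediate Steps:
X(V) = 198 (X(V) = 17 + 181 = 198)
-329885/I(626) - 478090/X(519) = -329885/(229/626) - 478090/198 = -329885/(229*(1/626)) - 478090*1/198 = -329885/229/626 - 239045/99 = -329885*626/229 - 239045/99 = -206508010/229 - 239045/99 = -20499034295/22671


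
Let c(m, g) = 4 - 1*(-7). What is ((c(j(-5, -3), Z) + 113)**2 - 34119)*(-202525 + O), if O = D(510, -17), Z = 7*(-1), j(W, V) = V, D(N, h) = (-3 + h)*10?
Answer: 3799674675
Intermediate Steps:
D(N, h) = -30 + 10*h
Z = -7
c(m, g) = 11 (c(m, g) = 4 + 7 = 11)
O = -200 (O = -30 + 10*(-17) = -30 - 170 = -200)
((c(j(-5, -3), Z) + 113)**2 - 34119)*(-202525 + O) = ((11 + 113)**2 - 34119)*(-202525 - 200) = (124**2 - 34119)*(-202725) = (15376 - 34119)*(-202725) = -18743*(-202725) = 3799674675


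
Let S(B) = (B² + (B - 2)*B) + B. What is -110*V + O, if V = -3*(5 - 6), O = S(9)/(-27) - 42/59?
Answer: -59539/177 ≈ -336.38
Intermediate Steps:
S(B) = B + B² + B*(-2 + B) (S(B) = (B² + (-2 + B)*B) + B = (B² + B*(-2 + B)) + B = B + B² + B*(-2 + B))
O = -1129/177 (O = (9*(-1 + 2*9))/(-27) - 42/59 = (9*(-1 + 18))*(-1/27) - 42*1/59 = (9*17)*(-1/27) - 42/59 = 153*(-1/27) - 42/59 = -17/3 - 42/59 = -1129/177 ≈ -6.3785)
V = 3 (V = -3*(-1) = 3)
-110*V + O = -110*3 - 1129/177 = -330 - 1129/177 = -59539/177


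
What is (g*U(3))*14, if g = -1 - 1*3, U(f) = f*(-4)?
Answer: 672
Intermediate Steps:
U(f) = -4*f
g = -4 (g = -1 - 3 = -4)
(g*U(3))*14 = -(-16)*3*14 = -4*(-12)*14 = 48*14 = 672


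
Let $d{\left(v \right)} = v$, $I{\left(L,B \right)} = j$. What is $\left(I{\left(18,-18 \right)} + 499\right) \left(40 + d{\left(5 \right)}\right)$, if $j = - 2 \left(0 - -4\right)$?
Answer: $22095$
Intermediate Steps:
$j = -8$ ($j = - 2 \left(0 + 4\right) = \left(-2\right) 4 = -8$)
$I{\left(L,B \right)} = -8$
$\left(I{\left(18,-18 \right)} + 499\right) \left(40 + d{\left(5 \right)}\right) = \left(-8 + 499\right) \left(40 + 5\right) = 491 \cdot 45 = 22095$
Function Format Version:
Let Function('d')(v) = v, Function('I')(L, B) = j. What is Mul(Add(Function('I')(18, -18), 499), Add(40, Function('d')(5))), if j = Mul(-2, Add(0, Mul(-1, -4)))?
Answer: 22095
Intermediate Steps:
j = -8 (j = Mul(-2, Add(0, 4)) = Mul(-2, 4) = -8)
Function('I')(L, B) = -8
Mul(Add(Function('I')(18, -18), 499), Add(40, Function('d')(5))) = Mul(Add(-8, 499), Add(40, 5)) = Mul(491, 45) = 22095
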